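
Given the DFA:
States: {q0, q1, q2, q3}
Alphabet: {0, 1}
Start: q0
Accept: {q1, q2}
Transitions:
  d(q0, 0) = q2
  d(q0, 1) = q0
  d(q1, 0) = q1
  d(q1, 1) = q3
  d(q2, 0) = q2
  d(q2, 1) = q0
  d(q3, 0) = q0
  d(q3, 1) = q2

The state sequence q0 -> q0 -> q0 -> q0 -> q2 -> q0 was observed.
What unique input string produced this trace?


Trace back each transition to find the symbol:
  q0 --[1]--> q0
  q0 --[1]--> q0
  q0 --[1]--> q0
  q0 --[0]--> q2
  q2 --[1]--> q0

"11101"


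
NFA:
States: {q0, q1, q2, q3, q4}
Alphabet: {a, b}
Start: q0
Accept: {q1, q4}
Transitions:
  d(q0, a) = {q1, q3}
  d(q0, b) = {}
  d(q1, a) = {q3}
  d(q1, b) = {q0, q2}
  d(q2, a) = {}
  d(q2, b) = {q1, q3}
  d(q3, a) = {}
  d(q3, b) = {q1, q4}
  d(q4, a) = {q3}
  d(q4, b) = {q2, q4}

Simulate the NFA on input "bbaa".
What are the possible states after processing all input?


Start: {q0}
  --b--> {}
  --b--> {}
  --a--> {}
  --a--> {}

{} (empty set, no valid transitions)


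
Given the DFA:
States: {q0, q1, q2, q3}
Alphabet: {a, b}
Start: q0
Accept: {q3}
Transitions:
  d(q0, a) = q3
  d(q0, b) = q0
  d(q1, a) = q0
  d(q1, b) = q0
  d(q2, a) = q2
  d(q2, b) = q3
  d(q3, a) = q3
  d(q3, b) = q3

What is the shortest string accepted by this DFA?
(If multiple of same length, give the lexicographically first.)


BFS by string length (lex-first path to each state shown):
  len 0: q0<-""
  len 1: q0<-"b", q3<-"a"
Found accept state at length 1.

"a"


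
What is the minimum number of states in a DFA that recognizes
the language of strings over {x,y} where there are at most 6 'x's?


States: count = 0, 1, ..., 6 (all accepting; 7 states), plus a dead state for count > 6.
Total: 7 + 1 = 8.

8


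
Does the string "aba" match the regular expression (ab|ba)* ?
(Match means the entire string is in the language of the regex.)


|string| = 3; first = 'a'; last = 'a'

No, "aba" does not match (ab|ba)*


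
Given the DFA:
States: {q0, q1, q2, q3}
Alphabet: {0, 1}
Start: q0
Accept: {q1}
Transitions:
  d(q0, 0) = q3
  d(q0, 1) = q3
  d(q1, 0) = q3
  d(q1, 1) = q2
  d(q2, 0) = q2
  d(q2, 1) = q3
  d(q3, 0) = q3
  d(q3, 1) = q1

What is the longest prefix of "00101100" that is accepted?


Run the DFA, marking each prefix where the state is accepting:
  "" -> q0 [reject]
  "0" -> q3 [reject]
  "00" -> q3 [reject]
  "001" -> q1 [accept]
  "0010" -> q3 [reject]
  "00101" -> q1 [accept]
  "001011" -> q2 [reject]
  "0010110" -> q2 [reject]
  "00101100" -> q2 [reject]

"00101"


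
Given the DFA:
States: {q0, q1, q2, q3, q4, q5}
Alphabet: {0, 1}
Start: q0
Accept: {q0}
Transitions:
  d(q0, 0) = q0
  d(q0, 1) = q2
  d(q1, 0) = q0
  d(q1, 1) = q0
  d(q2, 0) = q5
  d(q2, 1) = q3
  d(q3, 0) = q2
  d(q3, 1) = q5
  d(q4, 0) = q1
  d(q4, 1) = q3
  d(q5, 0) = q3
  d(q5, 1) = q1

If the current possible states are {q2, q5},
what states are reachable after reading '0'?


Apply transition on '0' from each current state:
  d(q2, 0) = q5
  d(q5, 0) = q3

{q3, q5}


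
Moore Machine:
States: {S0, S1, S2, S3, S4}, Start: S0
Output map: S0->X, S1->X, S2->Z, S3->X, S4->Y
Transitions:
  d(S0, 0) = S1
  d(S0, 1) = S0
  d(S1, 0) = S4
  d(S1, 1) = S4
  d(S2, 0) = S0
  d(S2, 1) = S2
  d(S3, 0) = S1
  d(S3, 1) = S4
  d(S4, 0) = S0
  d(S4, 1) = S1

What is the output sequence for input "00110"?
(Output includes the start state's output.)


Start: S0 (output X)
  --0--> S1 (output X)
  --0--> S4 (output Y)
  --1--> S1 (output X)
  --1--> S4 (output Y)
  --0--> S0 (output X)

"XXYXYX"


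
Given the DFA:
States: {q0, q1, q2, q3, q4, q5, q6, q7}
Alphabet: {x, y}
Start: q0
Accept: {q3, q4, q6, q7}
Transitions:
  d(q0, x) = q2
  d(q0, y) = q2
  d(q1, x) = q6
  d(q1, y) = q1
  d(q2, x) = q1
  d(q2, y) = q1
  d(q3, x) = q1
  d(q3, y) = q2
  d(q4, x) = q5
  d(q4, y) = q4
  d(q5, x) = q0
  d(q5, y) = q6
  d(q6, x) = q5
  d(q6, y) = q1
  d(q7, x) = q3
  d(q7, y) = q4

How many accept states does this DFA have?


Accept states listed: {q3, q4, q6, q7}
Counting: q3(1) q4(2) q6(3) q7(4)

4


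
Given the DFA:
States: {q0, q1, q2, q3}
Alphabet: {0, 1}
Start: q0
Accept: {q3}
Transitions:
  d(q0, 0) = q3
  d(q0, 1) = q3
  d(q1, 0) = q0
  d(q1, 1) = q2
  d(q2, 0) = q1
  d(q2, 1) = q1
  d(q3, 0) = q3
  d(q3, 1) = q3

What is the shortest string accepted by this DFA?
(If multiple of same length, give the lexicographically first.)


BFS by string length (lex-first path to each state shown):
  len 0: q0<-""
  len 1: q3<-"0"
Found accept state at length 1.

"0"


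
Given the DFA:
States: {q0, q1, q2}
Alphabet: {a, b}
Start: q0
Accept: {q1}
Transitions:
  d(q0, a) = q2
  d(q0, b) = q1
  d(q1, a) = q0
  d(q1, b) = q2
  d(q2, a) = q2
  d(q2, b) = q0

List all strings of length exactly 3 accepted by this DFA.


All strings of length 3: 8 total
Accepted: 2

"abb", "bab"


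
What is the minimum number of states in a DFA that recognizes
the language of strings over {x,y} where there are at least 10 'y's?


States: count = 0, 1, ..., 9, and a final '>= 10' state.
Total: 10 + 1 = 11. Accept = '>= 10' state.

11


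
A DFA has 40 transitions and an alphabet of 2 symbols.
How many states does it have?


Each state has exactly one transition per symbol.
states = transitions / |alphabet| = 40 / 2 = 20

20


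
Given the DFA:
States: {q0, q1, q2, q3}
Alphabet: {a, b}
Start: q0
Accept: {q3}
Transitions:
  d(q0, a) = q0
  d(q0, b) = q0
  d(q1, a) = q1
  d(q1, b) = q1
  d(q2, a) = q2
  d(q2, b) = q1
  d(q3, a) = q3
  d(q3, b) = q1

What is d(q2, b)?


Looking up transition d(q2, b)

q1


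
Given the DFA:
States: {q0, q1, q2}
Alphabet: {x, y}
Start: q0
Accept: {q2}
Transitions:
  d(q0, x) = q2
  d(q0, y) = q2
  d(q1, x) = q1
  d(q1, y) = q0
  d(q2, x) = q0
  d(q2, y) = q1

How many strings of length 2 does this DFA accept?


Enumerating all length-2 strings:
  "xx" -> q0 [reject]
  "xy" -> q1 [reject]
  "yx" -> q0 [reject]
  "yy" -> q1 [reject]

0 out of 4


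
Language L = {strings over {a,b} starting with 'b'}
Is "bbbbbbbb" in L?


first symbol = 'b'

Yes, "bbbbbbbb" is in L


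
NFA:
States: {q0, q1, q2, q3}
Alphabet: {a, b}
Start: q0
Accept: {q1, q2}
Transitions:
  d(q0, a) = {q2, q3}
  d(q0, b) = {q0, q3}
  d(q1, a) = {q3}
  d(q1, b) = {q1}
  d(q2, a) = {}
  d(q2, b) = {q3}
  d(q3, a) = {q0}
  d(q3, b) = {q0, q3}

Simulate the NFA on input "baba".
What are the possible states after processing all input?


Start: {q0}
  --b--> {q0, q3}
  --a--> {q0, q2, q3}
  --b--> {q0, q3}
  --a--> {q0, q2, q3}

{q0, q2, q3}


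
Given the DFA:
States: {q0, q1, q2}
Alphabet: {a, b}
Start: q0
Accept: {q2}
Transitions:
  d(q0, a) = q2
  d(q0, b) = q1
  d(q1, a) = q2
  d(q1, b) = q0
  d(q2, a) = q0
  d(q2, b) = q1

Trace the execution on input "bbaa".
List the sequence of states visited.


Input: bbaa
d(q0, b) = q1
d(q1, b) = q0
d(q0, a) = q2
d(q2, a) = q0


q0 -> q1 -> q0 -> q2 -> q0


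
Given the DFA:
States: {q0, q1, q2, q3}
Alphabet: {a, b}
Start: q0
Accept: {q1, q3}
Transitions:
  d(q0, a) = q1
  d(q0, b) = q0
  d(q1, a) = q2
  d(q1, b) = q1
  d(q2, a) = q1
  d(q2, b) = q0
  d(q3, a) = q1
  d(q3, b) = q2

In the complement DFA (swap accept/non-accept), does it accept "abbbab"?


Trace: q0 -> q1 -> q1 -> q1 -> q1 -> q2 -> q0
Final: q0
Original accept: {q1, q3}
Complement: q0 is not in original accept

Yes, complement accepts (original rejects)


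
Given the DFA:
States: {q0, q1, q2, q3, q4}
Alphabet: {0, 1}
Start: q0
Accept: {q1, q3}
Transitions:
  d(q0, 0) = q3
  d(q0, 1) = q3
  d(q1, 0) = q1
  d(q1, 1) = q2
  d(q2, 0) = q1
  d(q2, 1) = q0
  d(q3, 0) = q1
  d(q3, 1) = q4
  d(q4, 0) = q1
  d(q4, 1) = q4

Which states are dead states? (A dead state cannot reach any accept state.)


Forward reachability from each state:
  q0 -> reaches accept state q1 (live)
  q1 -> reaches accept state q1 (live)
  q2 -> reaches accept state q1 (live)
  q3 -> reaches accept state q1 (live)
  q4 -> reaches accept state q1 (live)

None (all states can reach an accept state)


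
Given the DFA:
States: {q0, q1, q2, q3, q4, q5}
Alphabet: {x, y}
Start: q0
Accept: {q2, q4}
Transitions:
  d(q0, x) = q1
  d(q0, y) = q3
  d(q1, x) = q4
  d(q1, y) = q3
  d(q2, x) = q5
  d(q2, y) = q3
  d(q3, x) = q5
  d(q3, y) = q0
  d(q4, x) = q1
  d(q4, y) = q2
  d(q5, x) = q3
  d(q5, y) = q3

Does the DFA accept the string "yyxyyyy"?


Trace: q0 -> q3 -> q0 -> q1 -> q3 -> q0 -> q3 -> q0
Final state: q0
Accept states: {q2, q4}

No, rejected (final state q0 is not an accept state)


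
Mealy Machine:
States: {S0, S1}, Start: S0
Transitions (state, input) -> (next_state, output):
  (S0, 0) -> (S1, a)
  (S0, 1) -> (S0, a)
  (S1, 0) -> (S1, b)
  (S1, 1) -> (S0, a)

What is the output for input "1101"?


Step-by-step:
  (S0, 1) -> (S0, a)
  (S0, 1) -> (S0, a)
  (S0, 0) -> (S1, a)
  (S1, 1) -> (S0, a)

"aaaa"


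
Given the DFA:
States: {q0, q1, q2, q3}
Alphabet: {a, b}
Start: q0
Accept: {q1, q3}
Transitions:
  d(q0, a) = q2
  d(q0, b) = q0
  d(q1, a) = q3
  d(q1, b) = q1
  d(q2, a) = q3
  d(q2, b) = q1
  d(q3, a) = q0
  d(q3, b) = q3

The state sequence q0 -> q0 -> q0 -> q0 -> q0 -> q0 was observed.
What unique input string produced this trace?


Trace back each transition to find the symbol:
  q0 --[b]--> q0
  q0 --[b]--> q0
  q0 --[b]--> q0
  q0 --[b]--> q0
  q0 --[b]--> q0

"bbbbb"


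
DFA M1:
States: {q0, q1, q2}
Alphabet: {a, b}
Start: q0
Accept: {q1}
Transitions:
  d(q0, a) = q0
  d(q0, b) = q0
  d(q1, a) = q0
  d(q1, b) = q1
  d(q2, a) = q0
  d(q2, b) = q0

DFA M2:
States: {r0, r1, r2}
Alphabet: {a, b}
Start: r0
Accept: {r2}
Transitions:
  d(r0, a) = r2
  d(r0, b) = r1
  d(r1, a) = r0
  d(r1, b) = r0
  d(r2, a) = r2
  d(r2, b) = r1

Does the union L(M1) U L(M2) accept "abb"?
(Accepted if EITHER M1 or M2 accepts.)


M1: final=q0 accepted=False
M2: final=r0 accepted=False

No, union rejects (neither accepts)


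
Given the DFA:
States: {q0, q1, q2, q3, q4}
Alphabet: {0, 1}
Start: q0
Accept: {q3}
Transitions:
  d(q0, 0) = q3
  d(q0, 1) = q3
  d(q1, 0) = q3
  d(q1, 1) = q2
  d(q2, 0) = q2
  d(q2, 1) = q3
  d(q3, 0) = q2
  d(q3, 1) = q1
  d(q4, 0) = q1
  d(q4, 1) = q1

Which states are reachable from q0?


BFS from q0:
  layer 0: {q0}
  layer 1: {q3}
  layer 2: {q1, q2}

{q0, q1, q2, q3}


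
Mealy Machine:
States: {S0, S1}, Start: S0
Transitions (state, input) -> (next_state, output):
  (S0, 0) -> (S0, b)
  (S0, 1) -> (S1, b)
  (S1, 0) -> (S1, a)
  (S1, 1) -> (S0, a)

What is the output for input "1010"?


Step-by-step:
  (S0, 1) -> (S1, b)
  (S1, 0) -> (S1, a)
  (S1, 1) -> (S0, a)
  (S0, 0) -> (S0, b)

"baab"


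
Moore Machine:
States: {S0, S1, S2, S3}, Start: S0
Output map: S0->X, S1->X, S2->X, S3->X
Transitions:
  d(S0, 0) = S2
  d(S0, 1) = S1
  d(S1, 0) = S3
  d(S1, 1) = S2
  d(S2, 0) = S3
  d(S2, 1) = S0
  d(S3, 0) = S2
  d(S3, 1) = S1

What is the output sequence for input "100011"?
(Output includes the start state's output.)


Start: S0 (output X)
  --1--> S1 (output X)
  --0--> S3 (output X)
  --0--> S2 (output X)
  --0--> S3 (output X)
  --1--> S1 (output X)
  --1--> S2 (output X)

"XXXXXXX"


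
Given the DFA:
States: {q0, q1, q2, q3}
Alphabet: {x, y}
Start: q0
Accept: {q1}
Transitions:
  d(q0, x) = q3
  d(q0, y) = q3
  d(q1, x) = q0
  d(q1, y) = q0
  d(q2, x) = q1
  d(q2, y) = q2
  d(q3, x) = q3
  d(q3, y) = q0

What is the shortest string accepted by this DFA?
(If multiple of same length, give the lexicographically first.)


BFS by string length (lex-first path to each state shown):
  len 0: q0<-""
  len 1: q3<-"x"
  len 2: q0<-"xy", q3<-"xx"
  len 3: q0<-"xxy", q3<-"xxx"
  len 4: q0<-"xxxy", q3<-"xxxx"
  len 5: q0<-"xxxxy", q3<-"xxxxx"
  len 6: q0<-"xxxxxy", q3<-"xxxxxx"
  len 7: q0<-"xxxxxxy", q3<-"xxxxxxx"
  len 8: q0<-"xxxxxxxy", q3<-"xxxxxxxx"

No string accepted (empty language)


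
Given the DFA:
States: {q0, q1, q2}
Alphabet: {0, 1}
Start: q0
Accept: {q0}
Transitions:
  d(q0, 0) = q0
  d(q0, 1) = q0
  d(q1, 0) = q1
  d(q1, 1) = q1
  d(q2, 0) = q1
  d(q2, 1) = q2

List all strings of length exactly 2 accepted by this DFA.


All strings of length 2: 4 total
Accepted: 4

"00", "01", "10", "11"


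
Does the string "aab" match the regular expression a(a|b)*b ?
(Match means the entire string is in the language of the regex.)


|string| = 3; first = 'a'; last = 'b'

Yes, "aab" matches a(a|b)*b


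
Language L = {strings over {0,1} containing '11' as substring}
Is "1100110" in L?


'11' occurs at index 0

Yes, "1100110" is in L


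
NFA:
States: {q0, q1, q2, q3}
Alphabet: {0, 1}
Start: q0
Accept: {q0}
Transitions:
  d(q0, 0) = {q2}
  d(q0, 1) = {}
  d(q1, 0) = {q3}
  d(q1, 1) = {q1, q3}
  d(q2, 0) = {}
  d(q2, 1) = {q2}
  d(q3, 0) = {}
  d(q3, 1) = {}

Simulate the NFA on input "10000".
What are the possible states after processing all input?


Start: {q0}
  --1--> {}
  --0--> {}
  --0--> {}
  --0--> {}
  --0--> {}

{} (empty set, no valid transitions)


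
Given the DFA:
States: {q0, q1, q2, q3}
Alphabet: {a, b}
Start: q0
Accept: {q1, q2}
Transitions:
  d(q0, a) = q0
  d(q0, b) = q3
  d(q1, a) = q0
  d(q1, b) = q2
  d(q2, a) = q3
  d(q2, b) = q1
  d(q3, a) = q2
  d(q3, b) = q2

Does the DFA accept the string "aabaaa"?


Trace: q0 -> q0 -> q0 -> q3 -> q2 -> q3 -> q2
Final state: q2
Accept states: {q1, q2}

Yes, accepted (final state q2 is an accept state)


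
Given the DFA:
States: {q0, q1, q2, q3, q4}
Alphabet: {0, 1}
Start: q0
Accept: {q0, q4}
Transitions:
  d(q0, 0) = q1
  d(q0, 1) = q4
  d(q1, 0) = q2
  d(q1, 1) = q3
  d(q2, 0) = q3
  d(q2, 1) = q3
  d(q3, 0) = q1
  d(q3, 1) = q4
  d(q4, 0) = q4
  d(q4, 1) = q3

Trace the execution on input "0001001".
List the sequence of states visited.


Input: 0001001
d(q0, 0) = q1
d(q1, 0) = q2
d(q2, 0) = q3
d(q3, 1) = q4
d(q4, 0) = q4
d(q4, 0) = q4
d(q4, 1) = q3


q0 -> q1 -> q2 -> q3 -> q4 -> q4 -> q4 -> q3


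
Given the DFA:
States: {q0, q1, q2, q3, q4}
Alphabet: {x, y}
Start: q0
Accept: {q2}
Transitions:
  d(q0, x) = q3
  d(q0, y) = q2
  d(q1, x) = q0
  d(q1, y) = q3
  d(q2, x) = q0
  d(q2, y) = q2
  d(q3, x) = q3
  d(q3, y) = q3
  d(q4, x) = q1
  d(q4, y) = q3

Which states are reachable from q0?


BFS from q0:
  layer 0: {q0}
  layer 1: {q2, q3}

{q0, q2, q3}


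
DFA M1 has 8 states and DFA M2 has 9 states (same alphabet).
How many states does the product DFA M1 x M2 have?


Product construction pairs every M1 state with every M2 state.
8 * 9 = 72

72


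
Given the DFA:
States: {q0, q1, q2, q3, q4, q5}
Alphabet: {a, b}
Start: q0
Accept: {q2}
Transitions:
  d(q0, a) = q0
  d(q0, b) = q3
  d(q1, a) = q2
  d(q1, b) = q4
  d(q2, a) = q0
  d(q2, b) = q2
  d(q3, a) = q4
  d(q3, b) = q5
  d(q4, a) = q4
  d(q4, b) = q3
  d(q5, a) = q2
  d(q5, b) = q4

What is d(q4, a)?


Looking up transition d(q4, a)

q4


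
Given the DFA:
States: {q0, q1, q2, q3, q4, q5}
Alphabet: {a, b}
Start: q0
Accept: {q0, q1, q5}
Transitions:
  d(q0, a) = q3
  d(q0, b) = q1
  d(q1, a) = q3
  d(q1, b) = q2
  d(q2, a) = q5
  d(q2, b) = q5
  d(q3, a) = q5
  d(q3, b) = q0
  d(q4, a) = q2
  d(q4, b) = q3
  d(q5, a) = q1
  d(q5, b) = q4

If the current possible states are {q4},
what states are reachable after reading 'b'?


Apply transition on 'b' from each current state:
  d(q4, b) = q3

{q3}


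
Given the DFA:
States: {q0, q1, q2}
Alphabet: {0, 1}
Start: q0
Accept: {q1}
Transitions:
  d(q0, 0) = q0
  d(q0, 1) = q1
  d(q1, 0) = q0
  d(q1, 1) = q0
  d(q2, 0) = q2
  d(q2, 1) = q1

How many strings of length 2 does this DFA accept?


Enumerating all length-2 strings:
  "00" -> q0 [reject]
  "01" -> q1 [accept]
  "10" -> q0 [reject]
  "11" -> q0 [reject]

1 out of 4


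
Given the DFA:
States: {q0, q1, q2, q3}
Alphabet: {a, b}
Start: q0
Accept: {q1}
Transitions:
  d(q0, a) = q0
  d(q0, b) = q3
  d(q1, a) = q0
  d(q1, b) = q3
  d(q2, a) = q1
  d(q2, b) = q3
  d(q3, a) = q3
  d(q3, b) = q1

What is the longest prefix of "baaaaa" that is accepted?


Run the DFA, marking each prefix where the state is accepting:
  "" -> q0 [reject]
  "b" -> q3 [reject]
  "ba" -> q3 [reject]
  "baa" -> q3 [reject]
  "baaa" -> q3 [reject]
  "baaaa" -> q3 [reject]
  "baaaaa" -> q3 [reject]

No prefix is accepted


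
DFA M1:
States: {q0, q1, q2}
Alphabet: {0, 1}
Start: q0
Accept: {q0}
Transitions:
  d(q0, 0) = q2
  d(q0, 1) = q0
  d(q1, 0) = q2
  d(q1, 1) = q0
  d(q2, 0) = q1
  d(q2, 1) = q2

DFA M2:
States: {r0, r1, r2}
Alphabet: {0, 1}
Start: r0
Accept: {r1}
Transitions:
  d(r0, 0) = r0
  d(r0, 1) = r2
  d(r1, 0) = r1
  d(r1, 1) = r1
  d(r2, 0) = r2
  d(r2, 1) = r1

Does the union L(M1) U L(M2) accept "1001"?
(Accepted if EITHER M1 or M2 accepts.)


M1: final=q0 accepted=True
M2: final=r1 accepted=True

Yes, union accepts


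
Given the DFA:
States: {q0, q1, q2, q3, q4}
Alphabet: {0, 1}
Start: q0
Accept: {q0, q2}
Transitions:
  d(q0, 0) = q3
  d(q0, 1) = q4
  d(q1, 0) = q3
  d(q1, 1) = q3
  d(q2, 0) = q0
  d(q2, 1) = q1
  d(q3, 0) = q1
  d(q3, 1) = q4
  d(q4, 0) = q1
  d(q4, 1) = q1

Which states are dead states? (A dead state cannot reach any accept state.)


Forward reachability from each state:
  q0 -> reaches accept state q0 (live)
  q1 -> reaches {q1, q3, q4}, no accept state (dead)
  q2 -> reaches accept state q0 (live)
  q3 -> reaches {q1, q3, q4}, no accept state (dead)
  q4 -> reaches {q1, q3, q4}, no accept state (dead)

{q1, q3, q4}


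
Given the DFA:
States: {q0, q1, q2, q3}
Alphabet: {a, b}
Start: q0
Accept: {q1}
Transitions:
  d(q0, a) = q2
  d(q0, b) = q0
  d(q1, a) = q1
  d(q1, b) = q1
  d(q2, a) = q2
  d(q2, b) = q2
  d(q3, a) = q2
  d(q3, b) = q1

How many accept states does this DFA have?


Accept states listed: {q1}
Counting: q1(1)

1


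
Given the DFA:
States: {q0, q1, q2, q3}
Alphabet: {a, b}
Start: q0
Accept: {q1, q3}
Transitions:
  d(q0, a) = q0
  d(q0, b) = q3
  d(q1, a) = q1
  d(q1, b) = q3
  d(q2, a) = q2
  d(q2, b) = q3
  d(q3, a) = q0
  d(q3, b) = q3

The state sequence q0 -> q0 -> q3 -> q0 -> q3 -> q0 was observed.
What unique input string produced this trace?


Trace back each transition to find the symbol:
  q0 --[a]--> q0
  q0 --[b]--> q3
  q3 --[a]--> q0
  q0 --[b]--> q3
  q3 --[a]--> q0

"ababa"


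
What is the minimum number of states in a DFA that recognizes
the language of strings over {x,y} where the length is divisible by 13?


States track (length) mod 13.
Need 13 states: one per remainder 0..12; accept = remainder 0.

13


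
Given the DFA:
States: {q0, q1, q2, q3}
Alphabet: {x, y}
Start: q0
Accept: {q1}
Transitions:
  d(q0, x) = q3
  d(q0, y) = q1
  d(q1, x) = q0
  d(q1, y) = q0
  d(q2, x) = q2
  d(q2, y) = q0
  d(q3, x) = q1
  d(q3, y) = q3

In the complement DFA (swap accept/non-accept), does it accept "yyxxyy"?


Trace: q0 -> q1 -> q0 -> q3 -> q1 -> q0 -> q1
Final: q1
Original accept: {q1}
Complement: q1 is in original accept

No, complement rejects (original accepts)


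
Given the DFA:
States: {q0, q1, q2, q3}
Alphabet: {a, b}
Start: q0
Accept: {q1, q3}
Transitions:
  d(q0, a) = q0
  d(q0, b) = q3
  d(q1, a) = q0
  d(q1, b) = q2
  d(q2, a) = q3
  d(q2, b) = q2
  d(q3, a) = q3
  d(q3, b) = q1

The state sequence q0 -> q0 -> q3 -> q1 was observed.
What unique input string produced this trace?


Trace back each transition to find the symbol:
  q0 --[a]--> q0
  q0 --[b]--> q3
  q3 --[b]--> q1

"abb"


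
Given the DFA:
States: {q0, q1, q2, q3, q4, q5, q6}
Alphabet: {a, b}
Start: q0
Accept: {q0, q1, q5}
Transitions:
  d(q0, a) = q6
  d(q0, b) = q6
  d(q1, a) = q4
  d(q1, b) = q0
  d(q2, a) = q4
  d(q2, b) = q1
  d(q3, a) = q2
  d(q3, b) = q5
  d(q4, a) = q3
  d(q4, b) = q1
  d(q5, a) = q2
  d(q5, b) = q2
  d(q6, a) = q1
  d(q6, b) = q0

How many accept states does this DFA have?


Accept states listed: {q0, q1, q5}
Counting: q0(1) q1(2) q5(3)

3


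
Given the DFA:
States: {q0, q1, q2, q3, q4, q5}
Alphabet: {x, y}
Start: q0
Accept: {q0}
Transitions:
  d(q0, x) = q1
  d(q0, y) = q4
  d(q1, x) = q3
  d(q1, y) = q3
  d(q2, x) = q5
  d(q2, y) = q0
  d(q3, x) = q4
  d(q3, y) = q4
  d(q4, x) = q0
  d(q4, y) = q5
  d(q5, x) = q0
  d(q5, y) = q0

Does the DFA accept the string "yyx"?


Trace: q0 -> q4 -> q5 -> q0
Final state: q0
Accept states: {q0}

Yes, accepted (final state q0 is an accept state)


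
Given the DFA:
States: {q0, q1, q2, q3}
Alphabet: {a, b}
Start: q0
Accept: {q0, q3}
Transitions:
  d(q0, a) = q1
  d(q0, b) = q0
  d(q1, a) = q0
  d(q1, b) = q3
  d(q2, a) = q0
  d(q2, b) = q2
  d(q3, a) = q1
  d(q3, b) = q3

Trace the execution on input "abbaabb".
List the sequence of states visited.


Input: abbaabb
d(q0, a) = q1
d(q1, b) = q3
d(q3, b) = q3
d(q3, a) = q1
d(q1, a) = q0
d(q0, b) = q0
d(q0, b) = q0


q0 -> q1 -> q3 -> q3 -> q1 -> q0 -> q0 -> q0


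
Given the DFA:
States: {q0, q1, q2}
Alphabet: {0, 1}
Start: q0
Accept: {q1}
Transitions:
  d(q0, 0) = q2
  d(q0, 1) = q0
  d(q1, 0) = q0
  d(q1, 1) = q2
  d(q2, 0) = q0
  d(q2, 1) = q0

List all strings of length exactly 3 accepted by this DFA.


All strings of length 3: 8 total
Accepted: 0

None


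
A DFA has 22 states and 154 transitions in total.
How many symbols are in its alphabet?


Each state has exactly one transition per symbol.
|alphabet| = transitions / states = 154 / 22 = 7

7


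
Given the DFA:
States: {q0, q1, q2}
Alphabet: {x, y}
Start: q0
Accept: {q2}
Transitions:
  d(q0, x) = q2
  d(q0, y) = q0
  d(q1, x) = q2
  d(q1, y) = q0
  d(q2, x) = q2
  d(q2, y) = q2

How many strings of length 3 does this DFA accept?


Enumerating all length-3 strings:
  "xxx" -> q2 [accept]
  "xxy" -> q2 [accept]
  "xyx" -> q2 [accept]
  "xyy" -> q2 [accept]
  "yxx" -> q2 [accept]
  "yxy" -> q2 [accept]
  "yyx" -> q2 [accept]
  "yyy" -> q0 [reject]

7 out of 8


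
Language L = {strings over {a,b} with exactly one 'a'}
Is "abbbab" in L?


count('a') = 2

No, "abbbab" is not in L


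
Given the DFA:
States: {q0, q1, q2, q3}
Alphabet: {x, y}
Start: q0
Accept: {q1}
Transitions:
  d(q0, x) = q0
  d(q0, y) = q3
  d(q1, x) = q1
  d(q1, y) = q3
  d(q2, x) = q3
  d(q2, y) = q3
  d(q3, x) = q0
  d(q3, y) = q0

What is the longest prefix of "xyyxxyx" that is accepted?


Run the DFA, marking each prefix where the state is accepting:
  "" -> q0 [reject]
  "x" -> q0 [reject]
  "xy" -> q3 [reject]
  "xyy" -> q0 [reject]
  "xyyx" -> q0 [reject]
  "xyyxx" -> q0 [reject]
  "xyyxxy" -> q3 [reject]
  "xyyxxyx" -> q0 [reject]

No prefix is accepted


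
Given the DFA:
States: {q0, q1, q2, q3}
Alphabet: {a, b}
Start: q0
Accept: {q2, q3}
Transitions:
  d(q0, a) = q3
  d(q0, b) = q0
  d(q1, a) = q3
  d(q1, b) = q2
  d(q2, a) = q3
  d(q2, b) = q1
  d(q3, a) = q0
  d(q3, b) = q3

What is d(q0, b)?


Looking up transition d(q0, b)

q0


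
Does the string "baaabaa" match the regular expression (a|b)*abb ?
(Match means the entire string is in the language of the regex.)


|string| = 7; first = 'b'; last = 'a'

No, "baaabaa" does not match (a|b)*abb


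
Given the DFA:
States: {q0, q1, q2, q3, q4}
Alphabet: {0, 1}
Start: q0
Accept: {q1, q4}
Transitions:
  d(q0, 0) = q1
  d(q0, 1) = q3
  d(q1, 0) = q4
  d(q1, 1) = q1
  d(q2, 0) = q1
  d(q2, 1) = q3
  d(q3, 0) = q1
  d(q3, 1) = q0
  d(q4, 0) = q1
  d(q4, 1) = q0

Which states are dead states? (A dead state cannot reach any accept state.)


Forward reachability from each state:
  q0 -> reaches accept state q1 (live)
  q1 -> reaches accept state q1 (live)
  q2 -> reaches accept state q1 (live)
  q3 -> reaches accept state q1 (live)
  q4 -> reaches accept state q1 (live)

None (all states can reach an accept state)


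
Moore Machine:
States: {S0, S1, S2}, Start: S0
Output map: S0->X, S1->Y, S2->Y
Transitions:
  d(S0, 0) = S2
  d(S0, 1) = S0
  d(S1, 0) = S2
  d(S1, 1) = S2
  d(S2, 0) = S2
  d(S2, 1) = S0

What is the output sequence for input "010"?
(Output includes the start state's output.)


Start: S0 (output X)
  --0--> S2 (output Y)
  --1--> S0 (output X)
  --0--> S2 (output Y)

"XYXY"


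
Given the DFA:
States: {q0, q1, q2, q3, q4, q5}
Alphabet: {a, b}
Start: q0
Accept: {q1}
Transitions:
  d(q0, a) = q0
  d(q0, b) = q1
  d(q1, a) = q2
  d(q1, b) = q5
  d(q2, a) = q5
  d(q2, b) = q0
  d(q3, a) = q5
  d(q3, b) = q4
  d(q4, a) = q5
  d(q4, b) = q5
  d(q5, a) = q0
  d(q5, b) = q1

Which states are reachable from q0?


BFS from q0:
  layer 0: {q0}
  layer 1: {q1}
  layer 2: {q2, q5}

{q0, q1, q2, q5}


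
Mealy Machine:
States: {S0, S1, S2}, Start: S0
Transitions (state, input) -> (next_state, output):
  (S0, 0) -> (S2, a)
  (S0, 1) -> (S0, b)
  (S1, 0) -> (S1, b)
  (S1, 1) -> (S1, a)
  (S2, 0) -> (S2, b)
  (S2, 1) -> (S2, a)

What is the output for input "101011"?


Step-by-step:
  (S0, 1) -> (S0, b)
  (S0, 0) -> (S2, a)
  (S2, 1) -> (S2, a)
  (S2, 0) -> (S2, b)
  (S2, 1) -> (S2, a)
  (S2, 1) -> (S2, a)

"baabaa"


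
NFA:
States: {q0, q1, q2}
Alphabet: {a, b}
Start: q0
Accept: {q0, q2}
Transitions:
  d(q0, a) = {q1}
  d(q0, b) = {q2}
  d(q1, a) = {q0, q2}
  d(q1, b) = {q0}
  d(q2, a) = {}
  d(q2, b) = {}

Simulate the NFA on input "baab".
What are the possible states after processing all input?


Start: {q0}
  --b--> {q2}
  --a--> {}
  --a--> {}
  --b--> {}

{} (empty set, no valid transitions)


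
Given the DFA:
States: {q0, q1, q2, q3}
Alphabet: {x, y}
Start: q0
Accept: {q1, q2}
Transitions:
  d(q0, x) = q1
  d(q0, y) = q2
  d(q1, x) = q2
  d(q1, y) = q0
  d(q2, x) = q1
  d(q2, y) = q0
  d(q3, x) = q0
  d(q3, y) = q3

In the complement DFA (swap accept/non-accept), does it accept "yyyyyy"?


Trace: q0 -> q2 -> q0 -> q2 -> q0 -> q2 -> q0
Final: q0
Original accept: {q1, q2}
Complement: q0 is not in original accept

Yes, complement accepts (original rejects)


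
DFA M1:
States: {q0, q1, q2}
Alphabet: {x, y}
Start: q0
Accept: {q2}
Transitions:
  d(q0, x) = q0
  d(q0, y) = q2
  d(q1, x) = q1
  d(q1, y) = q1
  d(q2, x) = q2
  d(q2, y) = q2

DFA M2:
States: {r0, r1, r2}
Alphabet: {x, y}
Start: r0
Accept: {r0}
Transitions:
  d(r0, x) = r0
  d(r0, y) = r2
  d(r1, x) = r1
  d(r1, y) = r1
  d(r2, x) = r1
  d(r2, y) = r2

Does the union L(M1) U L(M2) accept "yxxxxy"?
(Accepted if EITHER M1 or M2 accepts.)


M1: final=q2 accepted=True
M2: final=r1 accepted=False

Yes, union accepts


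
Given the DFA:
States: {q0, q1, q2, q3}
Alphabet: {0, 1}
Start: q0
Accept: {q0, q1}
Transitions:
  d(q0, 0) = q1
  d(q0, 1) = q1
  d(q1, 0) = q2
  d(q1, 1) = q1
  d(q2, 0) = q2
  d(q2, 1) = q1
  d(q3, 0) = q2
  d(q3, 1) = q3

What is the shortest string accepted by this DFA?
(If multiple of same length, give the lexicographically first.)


BFS by string length (lex-first path to each state shown):
  len 0: q0<-""
Found accept state at length 0.

"" (empty string)


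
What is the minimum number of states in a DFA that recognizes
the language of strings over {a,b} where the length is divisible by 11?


States track (length) mod 11.
Need 11 states: one per remainder 0..10; accept = remainder 0.

11


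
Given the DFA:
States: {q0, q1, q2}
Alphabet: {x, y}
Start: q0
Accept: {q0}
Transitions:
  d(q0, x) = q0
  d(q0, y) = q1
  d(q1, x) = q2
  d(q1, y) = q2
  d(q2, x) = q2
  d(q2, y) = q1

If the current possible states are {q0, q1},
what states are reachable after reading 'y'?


Apply transition on 'y' from each current state:
  d(q0, y) = q1
  d(q1, y) = q2

{q1, q2}


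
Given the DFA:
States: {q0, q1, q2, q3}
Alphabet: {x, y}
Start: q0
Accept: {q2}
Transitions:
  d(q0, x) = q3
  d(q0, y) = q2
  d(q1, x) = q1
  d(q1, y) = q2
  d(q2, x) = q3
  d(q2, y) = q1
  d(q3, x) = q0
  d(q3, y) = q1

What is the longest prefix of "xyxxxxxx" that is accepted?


Run the DFA, marking each prefix where the state is accepting:
  "" -> q0 [reject]
  "x" -> q3 [reject]
  "xy" -> q1 [reject]
  "xyx" -> q1 [reject]
  "xyxx" -> q1 [reject]
  "xyxxx" -> q1 [reject]
  "xyxxxx" -> q1 [reject]
  "xyxxxxx" -> q1 [reject]
  "xyxxxxxx" -> q1 [reject]

No prefix is accepted


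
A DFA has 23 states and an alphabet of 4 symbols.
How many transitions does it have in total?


Each state has exactly one transition per symbol.
23 * 4 = 92

92


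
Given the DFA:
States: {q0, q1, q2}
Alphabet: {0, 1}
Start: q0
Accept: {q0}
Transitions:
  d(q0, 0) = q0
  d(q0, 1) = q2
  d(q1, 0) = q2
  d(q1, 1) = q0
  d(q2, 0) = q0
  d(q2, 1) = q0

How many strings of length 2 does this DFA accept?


Enumerating all length-2 strings:
  "00" -> q0 [accept]
  "01" -> q2 [reject]
  "10" -> q0 [accept]
  "11" -> q0 [accept]

3 out of 4


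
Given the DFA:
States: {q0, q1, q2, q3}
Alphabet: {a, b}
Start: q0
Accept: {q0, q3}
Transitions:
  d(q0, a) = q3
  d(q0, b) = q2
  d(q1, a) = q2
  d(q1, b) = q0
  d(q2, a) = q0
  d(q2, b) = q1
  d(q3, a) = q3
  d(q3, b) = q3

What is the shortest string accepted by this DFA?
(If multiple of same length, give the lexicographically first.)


BFS by string length (lex-first path to each state shown):
  len 0: q0<-""
Found accept state at length 0.

"" (empty string)


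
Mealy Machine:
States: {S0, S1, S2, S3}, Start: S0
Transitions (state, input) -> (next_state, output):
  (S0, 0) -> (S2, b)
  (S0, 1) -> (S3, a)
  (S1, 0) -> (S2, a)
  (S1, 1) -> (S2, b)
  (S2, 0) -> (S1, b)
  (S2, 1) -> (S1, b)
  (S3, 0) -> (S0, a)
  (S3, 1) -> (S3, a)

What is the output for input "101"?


Step-by-step:
  (S0, 1) -> (S3, a)
  (S3, 0) -> (S0, a)
  (S0, 1) -> (S3, a)

"aaa"


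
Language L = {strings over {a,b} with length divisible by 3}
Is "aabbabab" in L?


length = 8; 8 mod 3 = 2

No, "aabbabab" is not in L


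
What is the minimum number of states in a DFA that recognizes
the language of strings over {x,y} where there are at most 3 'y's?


States: count = 0, 1, ..., 3 (all accepting; 4 states), plus a dead state for count > 3.
Total: 4 + 1 = 5.

5


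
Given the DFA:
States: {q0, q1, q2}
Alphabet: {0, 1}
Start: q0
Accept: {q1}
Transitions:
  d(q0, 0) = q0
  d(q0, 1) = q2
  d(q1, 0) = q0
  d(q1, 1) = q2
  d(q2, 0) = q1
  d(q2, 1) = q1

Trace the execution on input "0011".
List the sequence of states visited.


Input: 0011
d(q0, 0) = q0
d(q0, 0) = q0
d(q0, 1) = q2
d(q2, 1) = q1


q0 -> q0 -> q0 -> q2 -> q1


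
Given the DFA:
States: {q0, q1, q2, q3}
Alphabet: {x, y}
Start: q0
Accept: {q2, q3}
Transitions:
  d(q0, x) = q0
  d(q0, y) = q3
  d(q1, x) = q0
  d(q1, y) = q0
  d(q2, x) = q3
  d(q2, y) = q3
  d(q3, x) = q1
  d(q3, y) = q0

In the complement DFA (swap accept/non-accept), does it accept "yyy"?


Trace: q0 -> q3 -> q0 -> q3
Final: q3
Original accept: {q2, q3}
Complement: q3 is in original accept

No, complement rejects (original accepts)


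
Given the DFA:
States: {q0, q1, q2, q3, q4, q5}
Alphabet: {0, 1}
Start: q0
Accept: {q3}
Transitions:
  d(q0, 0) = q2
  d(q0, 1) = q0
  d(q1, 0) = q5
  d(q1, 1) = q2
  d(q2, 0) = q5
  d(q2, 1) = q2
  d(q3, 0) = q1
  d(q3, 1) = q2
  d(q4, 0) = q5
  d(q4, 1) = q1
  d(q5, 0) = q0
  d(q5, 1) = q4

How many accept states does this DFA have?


Accept states listed: {q3}
Counting: q3(1)

1


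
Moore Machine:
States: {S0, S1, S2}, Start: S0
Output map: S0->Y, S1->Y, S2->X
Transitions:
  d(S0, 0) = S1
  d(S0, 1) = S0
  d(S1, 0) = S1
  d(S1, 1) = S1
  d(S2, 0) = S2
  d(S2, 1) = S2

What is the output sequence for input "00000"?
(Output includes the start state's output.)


Start: S0 (output Y)
  --0--> S1 (output Y)
  --0--> S1 (output Y)
  --0--> S1 (output Y)
  --0--> S1 (output Y)
  --0--> S1 (output Y)

"YYYYYY"


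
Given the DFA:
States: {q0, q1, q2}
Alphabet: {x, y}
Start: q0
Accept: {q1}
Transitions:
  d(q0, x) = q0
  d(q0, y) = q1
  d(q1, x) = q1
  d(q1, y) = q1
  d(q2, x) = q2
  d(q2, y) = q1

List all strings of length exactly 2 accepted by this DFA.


All strings of length 2: 4 total
Accepted: 3

"xy", "yx", "yy"


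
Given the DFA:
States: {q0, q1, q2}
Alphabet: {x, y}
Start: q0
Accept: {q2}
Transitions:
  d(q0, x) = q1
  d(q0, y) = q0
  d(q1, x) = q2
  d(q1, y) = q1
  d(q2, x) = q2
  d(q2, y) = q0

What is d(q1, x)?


Looking up transition d(q1, x)

q2


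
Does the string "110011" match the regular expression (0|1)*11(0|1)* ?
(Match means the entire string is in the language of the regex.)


|string| = 6; first = '1'; last = '1'

Yes, "110011" matches (0|1)*11(0|1)*


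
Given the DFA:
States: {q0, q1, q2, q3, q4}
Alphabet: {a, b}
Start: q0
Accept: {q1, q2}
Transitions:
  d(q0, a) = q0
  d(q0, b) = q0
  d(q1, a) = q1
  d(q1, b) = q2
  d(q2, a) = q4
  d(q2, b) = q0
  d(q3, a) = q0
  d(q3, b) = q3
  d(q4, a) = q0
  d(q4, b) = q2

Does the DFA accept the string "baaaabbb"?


Trace: q0 -> q0 -> q0 -> q0 -> q0 -> q0 -> q0 -> q0 -> q0
Final state: q0
Accept states: {q1, q2}

No, rejected (final state q0 is not an accept state)


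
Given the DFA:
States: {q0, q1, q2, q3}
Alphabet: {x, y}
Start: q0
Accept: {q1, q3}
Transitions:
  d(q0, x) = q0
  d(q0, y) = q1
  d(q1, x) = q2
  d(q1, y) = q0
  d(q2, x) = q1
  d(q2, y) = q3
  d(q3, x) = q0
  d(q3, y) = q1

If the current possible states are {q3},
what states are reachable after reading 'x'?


Apply transition on 'x' from each current state:
  d(q3, x) = q0

{q0}


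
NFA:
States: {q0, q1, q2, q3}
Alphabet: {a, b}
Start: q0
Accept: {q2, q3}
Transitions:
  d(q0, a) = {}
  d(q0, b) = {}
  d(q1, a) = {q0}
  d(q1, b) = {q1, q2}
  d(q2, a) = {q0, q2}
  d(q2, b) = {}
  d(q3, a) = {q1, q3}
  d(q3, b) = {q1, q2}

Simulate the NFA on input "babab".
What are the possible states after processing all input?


Start: {q0}
  --b--> {}
  --a--> {}
  --b--> {}
  --a--> {}
  --b--> {}

{} (empty set, no valid transitions)


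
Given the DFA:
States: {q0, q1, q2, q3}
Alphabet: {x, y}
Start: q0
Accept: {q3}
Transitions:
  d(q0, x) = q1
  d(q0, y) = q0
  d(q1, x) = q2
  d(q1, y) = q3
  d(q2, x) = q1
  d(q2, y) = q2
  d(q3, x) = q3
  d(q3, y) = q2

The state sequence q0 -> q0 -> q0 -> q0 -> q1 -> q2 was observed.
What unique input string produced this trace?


Trace back each transition to find the symbol:
  q0 --[y]--> q0
  q0 --[y]--> q0
  q0 --[y]--> q0
  q0 --[x]--> q1
  q1 --[x]--> q2

"yyyxx"


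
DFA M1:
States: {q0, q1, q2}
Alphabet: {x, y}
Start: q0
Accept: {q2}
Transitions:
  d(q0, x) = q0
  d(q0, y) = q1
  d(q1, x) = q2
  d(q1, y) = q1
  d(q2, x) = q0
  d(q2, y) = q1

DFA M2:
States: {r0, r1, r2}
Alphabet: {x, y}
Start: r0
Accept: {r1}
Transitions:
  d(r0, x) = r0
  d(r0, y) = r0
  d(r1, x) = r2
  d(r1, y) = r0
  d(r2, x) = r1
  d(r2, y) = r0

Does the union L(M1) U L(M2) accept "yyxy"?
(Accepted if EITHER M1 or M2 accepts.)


M1: final=q1 accepted=False
M2: final=r0 accepted=False

No, union rejects (neither accepts)


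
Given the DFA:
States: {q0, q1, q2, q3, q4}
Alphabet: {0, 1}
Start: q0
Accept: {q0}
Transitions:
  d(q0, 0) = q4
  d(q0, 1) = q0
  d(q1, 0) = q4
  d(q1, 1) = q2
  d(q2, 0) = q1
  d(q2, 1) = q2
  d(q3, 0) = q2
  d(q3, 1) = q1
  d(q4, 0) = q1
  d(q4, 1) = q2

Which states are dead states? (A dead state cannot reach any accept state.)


Forward reachability from each state:
  q0 -> reaches accept state q0 (live)
  q1 -> reaches {q1, q2, q4}, no accept state (dead)
  q2 -> reaches {q1, q2, q4}, no accept state (dead)
  q3 -> reaches {q1, q2, q3, q4}, no accept state (dead)
  q4 -> reaches {q1, q2, q4}, no accept state (dead)

{q1, q2, q3, q4}


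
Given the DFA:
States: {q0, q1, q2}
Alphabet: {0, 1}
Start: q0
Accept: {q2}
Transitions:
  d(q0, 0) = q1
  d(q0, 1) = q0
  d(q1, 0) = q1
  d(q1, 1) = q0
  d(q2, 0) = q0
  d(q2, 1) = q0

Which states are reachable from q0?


BFS from q0:
  layer 0: {q0}
  layer 1: {q1}

{q0, q1}


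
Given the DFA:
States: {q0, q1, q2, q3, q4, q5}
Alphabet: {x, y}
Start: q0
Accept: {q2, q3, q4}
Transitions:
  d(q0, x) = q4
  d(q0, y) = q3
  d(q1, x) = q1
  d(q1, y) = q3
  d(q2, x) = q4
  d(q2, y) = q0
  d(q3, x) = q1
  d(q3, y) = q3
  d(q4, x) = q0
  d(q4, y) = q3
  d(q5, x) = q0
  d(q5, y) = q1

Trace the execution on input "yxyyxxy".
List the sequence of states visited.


Input: yxyyxxy
d(q0, y) = q3
d(q3, x) = q1
d(q1, y) = q3
d(q3, y) = q3
d(q3, x) = q1
d(q1, x) = q1
d(q1, y) = q3


q0 -> q3 -> q1 -> q3 -> q3 -> q1 -> q1 -> q3


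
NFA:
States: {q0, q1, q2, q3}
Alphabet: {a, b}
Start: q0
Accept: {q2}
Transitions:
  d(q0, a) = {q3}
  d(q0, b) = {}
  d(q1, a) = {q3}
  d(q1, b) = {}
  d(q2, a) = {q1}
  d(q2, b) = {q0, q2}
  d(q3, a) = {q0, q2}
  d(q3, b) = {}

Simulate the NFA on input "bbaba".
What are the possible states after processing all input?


Start: {q0}
  --b--> {}
  --b--> {}
  --a--> {}
  --b--> {}
  --a--> {}

{} (empty set, no valid transitions)


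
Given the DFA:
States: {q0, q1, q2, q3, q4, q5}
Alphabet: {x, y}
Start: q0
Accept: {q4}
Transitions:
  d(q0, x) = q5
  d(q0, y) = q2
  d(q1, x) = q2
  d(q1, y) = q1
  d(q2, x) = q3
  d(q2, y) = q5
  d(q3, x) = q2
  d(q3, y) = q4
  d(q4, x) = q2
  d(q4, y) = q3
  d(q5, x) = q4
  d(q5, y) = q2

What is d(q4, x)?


Looking up transition d(q4, x)

q2


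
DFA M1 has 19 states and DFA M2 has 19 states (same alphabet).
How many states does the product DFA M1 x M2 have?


Product construction pairs every M1 state with every M2 state.
19 * 19 = 361

361


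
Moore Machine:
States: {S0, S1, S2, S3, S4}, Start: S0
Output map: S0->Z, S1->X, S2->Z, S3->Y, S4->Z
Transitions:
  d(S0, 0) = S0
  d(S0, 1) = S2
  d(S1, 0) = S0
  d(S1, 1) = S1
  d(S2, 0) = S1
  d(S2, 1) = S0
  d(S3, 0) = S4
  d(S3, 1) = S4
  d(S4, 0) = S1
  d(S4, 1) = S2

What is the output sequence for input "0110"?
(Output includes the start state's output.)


Start: S0 (output Z)
  --0--> S0 (output Z)
  --1--> S2 (output Z)
  --1--> S0 (output Z)
  --0--> S0 (output Z)

"ZZZZZ"


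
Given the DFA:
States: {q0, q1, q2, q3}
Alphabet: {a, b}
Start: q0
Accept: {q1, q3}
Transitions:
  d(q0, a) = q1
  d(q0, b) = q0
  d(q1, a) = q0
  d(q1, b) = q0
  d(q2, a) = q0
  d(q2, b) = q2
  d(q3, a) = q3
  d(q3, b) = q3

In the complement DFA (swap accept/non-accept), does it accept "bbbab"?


Trace: q0 -> q0 -> q0 -> q0 -> q1 -> q0
Final: q0
Original accept: {q1, q3}
Complement: q0 is not in original accept

Yes, complement accepts (original rejects)


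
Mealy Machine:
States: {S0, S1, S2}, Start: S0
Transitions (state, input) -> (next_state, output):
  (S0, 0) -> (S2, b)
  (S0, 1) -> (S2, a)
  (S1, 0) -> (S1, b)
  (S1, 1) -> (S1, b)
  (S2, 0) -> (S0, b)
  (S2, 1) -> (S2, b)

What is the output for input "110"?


Step-by-step:
  (S0, 1) -> (S2, a)
  (S2, 1) -> (S2, b)
  (S2, 0) -> (S0, b)

"abb"


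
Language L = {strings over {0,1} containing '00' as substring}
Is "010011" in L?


'00' occurs at index 2

Yes, "010011" is in L


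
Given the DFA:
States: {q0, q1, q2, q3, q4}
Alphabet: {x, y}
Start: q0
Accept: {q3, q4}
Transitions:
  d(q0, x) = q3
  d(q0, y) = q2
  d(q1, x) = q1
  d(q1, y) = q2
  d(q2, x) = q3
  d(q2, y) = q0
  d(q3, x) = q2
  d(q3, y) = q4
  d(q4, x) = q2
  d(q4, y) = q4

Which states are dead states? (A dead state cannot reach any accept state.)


Forward reachability from each state:
  q0 -> reaches accept state q3 (live)
  q1 -> reaches accept state q3 (live)
  q2 -> reaches accept state q3 (live)
  q3 -> reaches accept state q3 (live)
  q4 -> reaches accept state q3 (live)

None (all states can reach an accept state)


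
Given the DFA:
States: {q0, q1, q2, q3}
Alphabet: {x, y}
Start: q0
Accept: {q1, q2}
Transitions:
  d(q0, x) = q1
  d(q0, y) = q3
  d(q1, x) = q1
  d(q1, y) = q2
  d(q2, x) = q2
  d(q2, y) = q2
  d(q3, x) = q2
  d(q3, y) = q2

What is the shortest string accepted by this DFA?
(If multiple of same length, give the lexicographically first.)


BFS by string length (lex-first path to each state shown):
  len 0: q0<-""
  len 1: q1<-"x", q3<-"y"
Found accept state at length 1.

"x"


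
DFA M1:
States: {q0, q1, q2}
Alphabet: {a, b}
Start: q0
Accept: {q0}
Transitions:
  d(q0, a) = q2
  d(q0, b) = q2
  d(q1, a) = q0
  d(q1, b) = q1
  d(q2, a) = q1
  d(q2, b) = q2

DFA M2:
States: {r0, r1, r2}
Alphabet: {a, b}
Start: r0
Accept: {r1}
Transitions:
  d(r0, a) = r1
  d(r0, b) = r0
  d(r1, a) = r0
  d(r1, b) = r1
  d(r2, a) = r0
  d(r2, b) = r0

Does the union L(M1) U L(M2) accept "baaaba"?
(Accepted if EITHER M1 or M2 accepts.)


M1: final=q1 accepted=False
M2: final=r0 accepted=False

No, union rejects (neither accepts)


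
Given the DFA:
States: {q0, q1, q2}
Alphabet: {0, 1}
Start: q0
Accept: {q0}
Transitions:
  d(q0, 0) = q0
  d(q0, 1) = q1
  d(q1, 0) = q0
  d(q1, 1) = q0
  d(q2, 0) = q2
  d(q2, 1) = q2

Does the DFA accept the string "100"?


Trace: q0 -> q1 -> q0 -> q0
Final state: q0
Accept states: {q0}

Yes, accepted (final state q0 is an accept state)
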